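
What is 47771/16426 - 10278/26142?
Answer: 180000509/71568082 ≈ 2.5151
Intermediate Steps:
47771/16426 - 10278/26142 = 47771*(1/16426) - 10278*1/26142 = 47771/16426 - 1713/4357 = 180000509/71568082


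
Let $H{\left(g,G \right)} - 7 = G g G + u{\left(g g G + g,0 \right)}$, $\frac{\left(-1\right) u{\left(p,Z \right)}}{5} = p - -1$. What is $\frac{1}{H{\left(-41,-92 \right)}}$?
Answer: $\frac{1}{426443} \approx 2.345 \cdot 10^{-6}$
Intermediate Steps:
$u{\left(p,Z \right)} = -5 - 5 p$ ($u{\left(p,Z \right)} = - 5 \left(p - -1\right) = - 5 \left(p + 1\right) = - 5 \left(1 + p\right) = -5 - 5 p$)
$H{\left(g,G \right)} = 2 - 5 g + g G^{2} - 5 G g^{2}$ ($H{\left(g,G \right)} = 7 - \left(5 + 5 \left(g g G + g\right) - G g G\right) = 7 - \left(5 + 5 \left(g^{2} G + g\right) - g G^{2}\right) = 7 - \left(5 + 5 \left(G g^{2} + g\right) - g G^{2}\right) = 7 - \left(5 + 5 \left(g + G g^{2}\right) - g G^{2}\right) = 7 - \left(5 + 5 g - g G^{2} + 5 G g^{2}\right) = 2 - 5 g + g G^{2} - 5 G g^{2}$)
$\frac{1}{H{\left(-41,-92 \right)}} = \frac{1}{2 - 41 \left(-92\right)^{2} - - 205 \left(1 - -3772\right)} = \frac{1}{2 - 347024 - - 205 \left(1 + 3772\right)} = \frac{1}{2 - 347024 - \left(-205\right) 3773} = \frac{1}{2 - 347024 + 773465} = \frac{1}{426443}$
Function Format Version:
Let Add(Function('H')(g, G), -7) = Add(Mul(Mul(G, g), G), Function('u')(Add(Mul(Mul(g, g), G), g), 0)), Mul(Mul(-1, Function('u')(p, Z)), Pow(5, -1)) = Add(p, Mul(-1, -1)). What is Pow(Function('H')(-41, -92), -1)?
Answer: Rational(1, 426443) ≈ 2.3450e-6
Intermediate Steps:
Function('u')(p, Z) = Add(-5, Mul(-5, p)) (Function('u')(p, Z) = Mul(-5, Add(p, Mul(-1, -1))) = Mul(-5, Add(p, 1)) = Mul(-5, Add(1, p)) = Add(-5, Mul(-5, p)))
Function('H')(g, G) = Add(2, Mul(-5, g), Mul(g, Pow(G, 2)), Mul(-5, G, Pow(g, 2))) (Function('H')(g, G) = Add(7, Add(Mul(Mul(G, g), G), Add(-5, Mul(-5, Add(Mul(Mul(g, g), G), g))))) = Add(7, Add(Mul(g, Pow(G, 2)), Add(-5, Mul(-5, Add(Mul(Pow(g, 2), G), g))))) = Add(7, Add(Mul(g, Pow(G, 2)), Add(-5, Mul(-5, Add(Mul(G, Pow(g, 2)), g))))) = Add(7, Add(Mul(g, Pow(G, 2)), Add(-5, Mul(-5, Add(g, Mul(G, Pow(g, 2))))))) = Add(7, Add(Mul(g, Pow(G, 2)), Add(-5, Add(Mul(-5, g), Mul(-5, G, Pow(g, 2)))))) = Add(7, Add(Mul(g, Pow(G, 2)), Add(-5, Mul(-5, g), Mul(-5, G, Pow(g, 2))))) = Add(7, Add(-5, Mul(-5, g), Mul(g, Pow(G, 2)), Mul(-5, G, Pow(g, 2)))) = Add(2, Mul(-5, g), Mul(g, Pow(G, 2)), Mul(-5, G, Pow(g, 2))))
Pow(Function('H')(-41, -92), -1) = Pow(Add(2, Mul(-41, Pow(-92, 2)), Mul(-5, -41, Add(1, Mul(-92, -41)))), -1) = Pow(Add(2, Mul(-41, 8464), Mul(-5, -41, Add(1, 3772))), -1) = Pow(Add(2, -347024, Mul(-5, -41, 3773)), -1) = Pow(Add(2, -347024, 773465), -1) = Pow(426443, -1) = Rational(1, 426443)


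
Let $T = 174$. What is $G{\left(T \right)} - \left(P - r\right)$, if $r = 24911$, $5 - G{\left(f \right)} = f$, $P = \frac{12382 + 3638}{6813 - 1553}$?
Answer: $\frac{6506345}{263} \approx 24739.0$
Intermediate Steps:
$P = \frac{801}{263}$ ($P = \frac{16020}{5260} = 16020 \cdot \frac{1}{5260} = \frac{801}{263} \approx 3.0456$)
$G{\left(f \right)} = 5 - f$
$G{\left(T \right)} - \left(P - r\right) = \left(5 - 174\right) + \left(24911 - \frac{801}{263}\right) = -169 + \frac{6550792}{263} = \frac{6506345}{263}$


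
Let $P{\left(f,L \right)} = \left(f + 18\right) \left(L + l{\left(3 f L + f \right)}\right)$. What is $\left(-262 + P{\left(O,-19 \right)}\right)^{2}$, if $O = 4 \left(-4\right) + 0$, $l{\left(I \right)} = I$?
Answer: $2226064$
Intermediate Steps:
$O = -16$ ($O = -16 + 0 = -16$)
$P{\left(f,L \right)} = \left(18 + f\right) \left(L + f + 3 L f\right)$ ($P{\left(f,L \right)} = \left(f + 18\right) \left(L + \left(3 f L + f\right)\right) = \left(18 + f\right) \left(L + \left(3 L f + f\right)\right) = \left(18 + f\right) \left(L + \left(f + 3 L f\right)\right) = \left(18 + f\right) \left(L + f + 3 L f\right)$)
$\left(-262 + P{\left(O,-19 \right)}\right)^{2} = \left(-262 + \left(\left(-16\right)^{2} + 18 \left(-19\right) + 18 \left(-16\right) + 3 \left(-19\right) \left(-16\right)^{2} + 55 \left(-19\right) \left(-16\right)\right)\right)^{2} = \left(-262 + \left(256 - 342 - 288 + 3 \left(-19\right) 256 + 16720\right)\right)^{2} = \left(-262 - -1754\right)^{2} = \left(-262 + 1754\right)^{2} = 1492^{2} = 2226064$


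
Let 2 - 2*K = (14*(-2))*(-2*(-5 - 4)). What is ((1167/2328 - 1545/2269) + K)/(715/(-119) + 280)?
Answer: 52973082407/57409058120 ≈ 0.92273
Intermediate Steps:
K = 253 (K = 1 - 14*(-2)*(-2*(-5 - 4))/2 = 1 - (-14)*(-2*(-9)) = 1 - (-14)*18 = 1 - ½*(-504) = 1 + 252 = 253)
((1167/2328 - 1545/2269) + K)/(715/(-119) + 280) = ((1167/2328 - 1545/2269) + 253)/(715/(-119) + 280) = ((1167*(1/2328) - 1545*1/2269) + 253)/(715*(-1/119) + 280) = ((389/776 - 1545/2269) + 253)/(-715/119 + 280) = (-316279/1760744 + 253)/(32605/119) = (445151953/1760744)*(119/32605) = 52973082407/57409058120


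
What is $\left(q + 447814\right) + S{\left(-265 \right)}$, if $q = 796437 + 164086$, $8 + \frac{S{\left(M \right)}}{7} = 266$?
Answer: $1410143$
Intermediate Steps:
$S{\left(M \right)} = 1806$ ($S{\left(M \right)} = -56 + 7 \cdot 266 = -56 + 1862 = 1806$)
$q = 960523$
$\left(q + 447814\right) + S{\left(-265 \right)} = \left(960523 + 447814\right) + 1806 = 1408337 + 1806 = 1410143$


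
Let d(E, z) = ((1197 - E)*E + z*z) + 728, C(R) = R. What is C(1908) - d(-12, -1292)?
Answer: -1653576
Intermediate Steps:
d(E, z) = 728 + z**2 + E*(1197 - E) (d(E, z) = (E*(1197 - E) + z**2) + 728 = (z**2 + E*(1197 - E)) + 728 = 728 + z**2 + E*(1197 - E))
C(1908) - d(-12, -1292) = 1908 - (728 + (-1292)**2 - 1*(-12)**2 + 1197*(-12)) = 1908 - (728 + 1669264 - 1*144 - 14364) = 1908 - (728 + 1669264 - 144 - 14364) = 1908 - 1*1655484 = 1908 - 1655484 = -1653576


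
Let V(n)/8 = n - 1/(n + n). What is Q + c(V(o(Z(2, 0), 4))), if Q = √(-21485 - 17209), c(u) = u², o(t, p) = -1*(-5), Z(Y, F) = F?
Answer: 38416/25 + I*√38694 ≈ 1536.6 + 196.71*I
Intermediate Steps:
o(t, p) = 5
V(n) = -4/n + 8*n (V(n) = 8*(n - 1/(n + n)) = 8*(n - 1/(2*n)) = -4/n + 8*n)
Q = I*√38694 (Q = √(-38694) = I*√38694 ≈ 196.71*I)
Q + c(V(o(Z(2, 0), 4))) = I*√38694 + (-4/5 + 8*5)² = I*√38694 + (-4*⅕ + 40)² = I*√38694 + (-⅘ + 40)² = I*√38694 + (196/5)² = I*√38694 + 38416/25 = 38416/25 + I*√38694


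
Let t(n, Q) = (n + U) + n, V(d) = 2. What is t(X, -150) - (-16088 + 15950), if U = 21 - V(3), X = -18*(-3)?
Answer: 265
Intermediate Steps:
X = 54
U = 19 (U = 21 - 1*2 = 21 - 2 = 19)
t(n, Q) = 19 + 2*n (t(n, Q) = (n + 19) + n = (19 + n) + n = 19 + 2*n)
t(X, -150) - (-16088 + 15950) = (19 + 2*54) - (-16088 + 15950) = (19 + 108) - 1*(-138) = 127 + 138 = 265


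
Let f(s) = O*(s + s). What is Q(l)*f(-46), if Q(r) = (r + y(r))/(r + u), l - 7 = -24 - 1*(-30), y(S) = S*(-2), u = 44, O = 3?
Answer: 1196/19 ≈ 62.947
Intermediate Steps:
y(S) = -2*S
f(s) = 6*s (f(s) = 3*(s + s) = 3*(2*s) = 6*s)
l = 13 (l = 7 + (-24 - 1*(-30)) = 7 + (-24 + 30) = 7 + 6 = 13)
Q(r) = -r/(44 + r) (Q(r) = (r - 2*r)/(r + 44) = (-r)/(44 + r) = -r/(44 + r))
Q(l)*f(-46) = (-1*13/(44 + 13))*(6*(-46)) = -1*13/57*(-276) = -1*13*1/57*(-276) = -13/57*(-276) = 1196/19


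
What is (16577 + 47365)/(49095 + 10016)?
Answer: 63942/59111 ≈ 1.0817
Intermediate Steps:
(16577 + 47365)/(49095 + 10016) = 63942/59111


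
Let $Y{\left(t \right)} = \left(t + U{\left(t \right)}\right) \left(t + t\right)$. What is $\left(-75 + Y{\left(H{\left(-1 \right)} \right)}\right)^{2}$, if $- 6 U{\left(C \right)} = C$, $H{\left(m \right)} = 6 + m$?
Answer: $\frac{10000}{9} \approx 1111.1$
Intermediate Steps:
$U{\left(C \right)} = - \frac{C}{6}$
$Y{\left(t \right)} = \frac{5 t^{2}}{3}$ ($Y{\left(t \right)} = \left(t - \frac{t}{6}\right) \left(t + t\right) = \frac{5 t}{6} \cdot 2 t = \frac{5 t^{2}}{3}$)
$\left(-75 + Y{\left(H{\left(-1 \right)} \right)}\right)^{2} = \left(-75 + \frac{5 \left(6 - 1\right)^{2}}{3}\right)^{2} = \left(-75 + \frac{5 \cdot 5^{2}}{3}\right)^{2} = \left(-75 + \frac{5}{3} \cdot 25\right)^{2} = \left(-75 + \frac{125}{3}\right)^{2} = \left(- \frac{100}{3}\right)^{2} = \frac{10000}{9}$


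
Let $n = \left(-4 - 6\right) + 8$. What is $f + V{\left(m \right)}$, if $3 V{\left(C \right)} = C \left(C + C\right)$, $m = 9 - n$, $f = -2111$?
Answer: $- \frac{6091}{3} \approx -2030.3$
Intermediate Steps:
$n = -2$ ($n = -10 + 8 = -2$)
$m = 11$ ($m = 9 - -2 = 9 + 2 = 11$)
$V{\left(C \right)} = \frac{2 C^{2}}{3}$ ($V{\left(C \right)} = \frac{C \left(C + C\right)}{3} = \frac{C 2 C}{3} = \frac{2 C^{2}}{3}$)
$f + V{\left(m \right)} = -2111 + \frac{2 \cdot 11^{2}}{3} = -2111 + \frac{2}{3} \cdot 121 = -2111 + \frac{242}{3} = - \frac{6091}{3}$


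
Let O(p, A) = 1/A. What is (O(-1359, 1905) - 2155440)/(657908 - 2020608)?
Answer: 4106113199/2595943500 ≈ 1.5817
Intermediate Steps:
(O(-1359, 1905) - 2155440)/(657908 - 2020608) = (1/1905 - 2155440)/(657908 - 2020608) = (1/1905 - 2155440)/(-1362700) = -4106113199/1905*(-1/1362700) = 4106113199/2595943500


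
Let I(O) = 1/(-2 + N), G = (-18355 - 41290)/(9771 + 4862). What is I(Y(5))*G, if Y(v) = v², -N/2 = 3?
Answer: 59645/117064 ≈ 0.50951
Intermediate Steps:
N = -6 (N = -2*3 = -6)
G = -59645/14633 ≈ -4.0761
I(O) = -⅛ (I(O) = 1/(-2 - 6) = 1/(-8) = -⅛)
I(Y(5))*G = -⅛*(-59645/14633) = 59645/117064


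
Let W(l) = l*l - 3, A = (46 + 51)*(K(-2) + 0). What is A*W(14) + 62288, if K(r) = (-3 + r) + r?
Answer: -68759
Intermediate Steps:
K(r) = -3 + 2*r
A = -679 (A = (46 + 51)*((-3 + 2*(-2)) + 0) = 97*((-3 - 4) + 0) = 97*(-7 + 0) = 97*(-7) = -679)
W(l) = -3 + l² (W(l) = l² - 3 = -3 + l²)
A*W(14) + 62288 = -679*(-3 + 14²) + 62288 = -679*(-3 + 196) + 62288 = -679*193 + 62288 = -131047 + 62288 = -68759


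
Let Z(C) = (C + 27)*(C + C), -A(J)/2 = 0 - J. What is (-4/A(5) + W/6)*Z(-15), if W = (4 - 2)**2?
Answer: -96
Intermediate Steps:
A(J) = 2*J (A(J) = -2*(0 - J) = -(-2)*J = 2*J)
W = 4 (W = 2**2 = 4)
Z(C) = 2*C*(27 + C) (Z(C) = (27 + C)*(2*C) = 2*C*(27 + C))
(-4/A(5) + W/6)*Z(-15) = (-4/(2*5) + 4/6)*(2*(-15)*(27 - 15)) = (-4/10 + 4*(1/6))*(2*(-15)*12) = (-4*1/10 + 2/3)*(-360) = (-2/5 + 2/3)*(-360) = (4/15)*(-360) = -96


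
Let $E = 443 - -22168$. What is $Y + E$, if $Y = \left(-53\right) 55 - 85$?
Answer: $19611$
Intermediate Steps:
$E = 22611$ ($E = 443 + 22168 = 22611$)
$Y = -3000$ ($Y = -2915 - 85 = -3000$)
$Y + E = -3000 + 22611 = 19611$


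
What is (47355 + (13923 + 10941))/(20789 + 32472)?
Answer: 72219/53261 ≈ 1.3559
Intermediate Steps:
(47355 + (13923 + 10941))/(20789 + 32472) = (47355 + 24864)/53261 = 72219*(1/53261) = 72219/53261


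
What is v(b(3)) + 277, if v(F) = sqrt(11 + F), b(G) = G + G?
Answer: 277 + sqrt(17) ≈ 281.12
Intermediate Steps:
b(G) = 2*G
v(b(3)) + 277 = sqrt(11 + 2*3) + 277 = sqrt(11 + 6) + 277 = sqrt(17) + 277 = 277 + sqrt(17)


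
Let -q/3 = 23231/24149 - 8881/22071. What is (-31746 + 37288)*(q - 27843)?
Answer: -27416287244443402/177664193 ≈ -1.5432e+8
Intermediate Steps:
q = -298264132/177664193 (q = -3*(23231/24149 - 8881/22071) = -3*298264132/532992579 = -298264132/177664193 ≈ -1.6788)
(-31746 + 37288)*(q - 27843) = (-31746 + 37288)*(-298264132/177664193 - 27843) = 5542*(-4947002389831/177664193) = -27416287244443402/177664193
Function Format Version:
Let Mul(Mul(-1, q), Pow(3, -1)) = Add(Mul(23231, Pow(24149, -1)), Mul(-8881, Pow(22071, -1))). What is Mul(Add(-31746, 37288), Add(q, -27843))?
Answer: Rational(-27416287244443402, 177664193) ≈ -1.5432e+8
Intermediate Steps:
q = Rational(-298264132, 177664193) (q = Mul(-3, Add(Mul(23231, Pow(24149, -1)), Mul(-8881, Pow(22071, -1)))) = Mul(-3, Add(Mul(23231, Rational(1, 24149)), Mul(-8881, Rational(1, 22071)))) = Mul(-3, Add(Rational(23231, 24149), Rational(-8881, 22071))) = Mul(-3, Rational(298264132, 532992579)) = Rational(-298264132, 177664193) ≈ -1.6788)
Mul(Add(-31746, 37288), Add(q, -27843)) = Mul(Add(-31746, 37288), Add(Rational(-298264132, 177664193), -27843)) = Mul(5542, Rational(-4947002389831, 177664193)) = Rational(-27416287244443402, 177664193)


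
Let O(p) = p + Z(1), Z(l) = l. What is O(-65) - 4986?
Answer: -5050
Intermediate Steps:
O(p) = 1 + p (O(p) = p + 1 = 1 + p)
O(-65) - 4986 = (1 - 65) - 4986 = -64 - 4986 = -5050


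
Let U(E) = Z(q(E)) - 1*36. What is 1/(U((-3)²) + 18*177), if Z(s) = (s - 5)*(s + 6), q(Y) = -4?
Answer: 1/3132 ≈ 0.00031928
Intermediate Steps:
Z(s) = (-5 + s)*(6 + s)
U(E) = -54 (U(E) = (-30 - 4 + (-4)²) - 1*36 = (-30 - 4 + 16) - 36 = -18 - 36 = -54)
1/(U((-3)²) + 18*177) = 1/(-54 + 18*177) = 1/(-54 + 3186) = 1/3132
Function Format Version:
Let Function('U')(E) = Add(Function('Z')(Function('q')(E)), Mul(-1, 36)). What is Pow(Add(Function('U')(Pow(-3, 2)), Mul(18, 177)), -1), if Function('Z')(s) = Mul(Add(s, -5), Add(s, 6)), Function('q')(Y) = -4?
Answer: Rational(1, 3132) ≈ 0.00031928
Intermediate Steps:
Function('Z')(s) = Mul(Add(-5, s), Add(6, s))
Function('U')(E) = -54 (Function('U')(E) = Add(Add(-30, -4, Pow(-4, 2)), Mul(-1, 36)) = Add(Add(-30, -4, 16), -36) = Add(-18, -36) = -54)
Pow(Add(Function('U')(Pow(-3, 2)), Mul(18, 177)), -1) = Pow(Add(-54, Mul(18, 177)), -1) = Pow(Add(-54, 3186), -1) = Pow(3132, -1) = Rational(1, 3132)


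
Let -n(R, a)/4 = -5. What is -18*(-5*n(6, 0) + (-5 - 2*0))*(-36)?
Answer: -68040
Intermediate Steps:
n(R, a) = 20 (n(R, a) = -4*(-5) = 20)
-18*(-5*n(6, 0) + (-5 - 2*0))*(-36) = -18*(-5*20 + (-5 - 2*0))*(-36) = -18*(-100 + (-5 + 0))*(-36) = -18*(-100 - 5)*(-36) = -18*(-105)*(-36) = 1890*(-36) = -68040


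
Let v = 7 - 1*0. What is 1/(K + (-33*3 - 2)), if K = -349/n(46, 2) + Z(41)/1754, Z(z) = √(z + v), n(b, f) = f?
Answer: -847580158/233508333481 - 7016*√3/233508333481 ≈ -0.0036298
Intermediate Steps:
v = 7 (v = 7 + 0 = 7)
Z(z) = √(7 + z) (Z(z) = √(z + 7) = √(7 + z))
K = -349/2 + 2*√3/877 (K = -349/2 + √(7 + 41)/1754 = -349*½ + √48*(1/1754) = -349/2 + (4*√3)*(1/1754) = -349/2 + 2*√3/877 ≈ -174.50)
1/(K + (-33*3 - 2)) = 1/((-349/2 + 2*√3/877) + (-33*3 - 2)) = 1/((-349/2 + 2*√3/877) + (-99 - 2)) = 1/((-349/2 + 2*√3/877) - 101) = 1/(-551/2 + 2*√3/877)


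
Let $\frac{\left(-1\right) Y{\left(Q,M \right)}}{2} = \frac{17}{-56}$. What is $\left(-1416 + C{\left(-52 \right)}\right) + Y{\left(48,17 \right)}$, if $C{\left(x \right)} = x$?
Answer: $- \frac{41087}{28} \approx -1467.4$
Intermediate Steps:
$Y{\left(Q,M \right)} = \frac{17}{28}$ ($Y{\left(Q,M \right)} = - 2 \frac{17}{-56} = - 2 \cdot 17 \left(- \frac{1}{56}\right) = \left(-2\right) \left(- \frac{17}{56}\right) = \frac{17}{28}$)
$\left(-1416 + C{\left(-52 \right)}\right) + Y{\left(48,17 \right)} = \left(-1416 - 52\right) + \frac{17}{28} = -1468 + \frac{17}{28} = - \frac{41087}{28}$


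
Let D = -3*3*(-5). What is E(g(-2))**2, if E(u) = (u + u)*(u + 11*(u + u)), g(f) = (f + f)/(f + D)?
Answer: 541696/3418801 ≈ 0.15845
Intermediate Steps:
D = 45 (D = -9*(-5) = 45)
g(f) = 2*f/(45 + f) (g(f) = (f + f)/(f + 45) = (2*f)/(45 + f) = 2*f/(45 + f))
E(u) = 46*u**2 (E(u) = (2*u)*(u + 11*(2*u)) = (2*u)*(u + 22*u) = (2*u)*(23*u) = 46*u**2)
E(g(-2))**2 = (46*(2*(-2)/(45 - 2))**2)**2 = (46*(2*(-2)/43)**2)**2 = (46*(2*(-2)*(1/43))**2)**2 = (46*(-4/43)**2)**2 = (46*(16/1849))**2 = (736/1849)**2 = 541696/3418801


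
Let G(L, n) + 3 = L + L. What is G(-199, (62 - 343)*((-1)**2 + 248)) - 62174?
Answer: -62575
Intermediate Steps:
G(L, n) = -3 + 2*L (G(L, n) = -3 + (L + L) = -3 + 2*L)
G(-199, (62 - 343)*((-1)**2 + 248)) - 62174 = (-3 + 2*(-199)) - 62174 = (-3 - 398) - 62174 = -401 - 62174 = -62575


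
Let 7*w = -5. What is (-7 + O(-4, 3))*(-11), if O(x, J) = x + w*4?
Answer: 1067/7 ≈ 152.43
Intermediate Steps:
w = -5/7 (w = (⅐)*(-5) = -5/7 ≈ -0.71429)
O(x, J) = -20/7 + x (O(x, J) = x - 5/7*4 = x - 20/7 = -20/7 + x)
(-7 + O(-4, 3))*(-11) = (-7 + (-20/7 - 4))*(-11) = (-7 - 48/7)*(-11) = -97/7*(-11) = 1067/7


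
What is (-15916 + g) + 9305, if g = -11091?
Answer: -17702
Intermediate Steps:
(-15916 + g) + 9305 = (-15916 - 11091) + 9305 = -27007 + 9305 = -17702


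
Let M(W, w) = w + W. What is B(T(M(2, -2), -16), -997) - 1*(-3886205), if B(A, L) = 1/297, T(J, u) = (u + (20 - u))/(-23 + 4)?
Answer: 1154202886/297 ≈ 3.8862e+6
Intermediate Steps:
M(W, w) = W + w
T(J, u) = -20/19 (T(J, u) = 20/(-19) = 20*(-1/19) = -20/19)
B(A, L) = 1/297
B(T(M(2, -2), -16), -997) - 1*(-3886205) = 1/297 - 1*(-3886205) = 1/297 + 3886205 = 1154202886/297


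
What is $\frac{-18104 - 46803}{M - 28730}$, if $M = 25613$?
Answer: $\frac{64907}{3117} \approx 20.824$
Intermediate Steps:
$\frac{-18104 - 46803}{M - 28730} = \frac{-18104 - 46803}{25613 - 28730} = - \frac{64907}{-3117} = \left(-64907\right) \left(- \frac{1}{3117}\right) = \frac{64907}{3117}$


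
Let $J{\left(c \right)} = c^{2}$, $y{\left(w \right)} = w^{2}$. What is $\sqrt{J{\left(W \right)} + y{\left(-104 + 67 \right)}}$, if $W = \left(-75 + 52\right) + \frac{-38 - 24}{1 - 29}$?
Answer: $\frac{\sqrt{353005}}{14} \approx 42.439$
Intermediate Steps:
$W = - \frac{291}{14}$ ($W = -23 - \frac{62}{-28} = -23 - - \frac{31}{14} = -23 + \frac{31}{14} = - \frac{291}{14} \approx -20.786$)
$\sqrt{J{\left(W \right)} + y{\left(-104 + 67 \right)}} = \sqrt{\left(- \frac{291}{14}\right)^{2} + \left(-104 + 67\right)^{2}} = \sqrt{\frac{84681}{196} + \left(-37\right)^{2}} = \sqrt{\frac{84681}{196} + 1369} = \sqrt{\frac{353005}{196}} = \frac{\sqrt{353005}}{14}$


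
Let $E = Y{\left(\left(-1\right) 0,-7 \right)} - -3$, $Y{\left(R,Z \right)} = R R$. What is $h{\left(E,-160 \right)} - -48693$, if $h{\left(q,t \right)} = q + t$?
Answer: $48536$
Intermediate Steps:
$Y{\left(R,Z \right)} = R^{2}$
$E = 3$ ($E = \left(\left(-1\right) 0\right)^{2} - -3 = 0^{2} + 3 = 0 + 3 = 3$)
$h{\left(E,-160 \right)} - -48693 = \left(3 - 160\right) - -48693 = -157 + 48693 = 48536$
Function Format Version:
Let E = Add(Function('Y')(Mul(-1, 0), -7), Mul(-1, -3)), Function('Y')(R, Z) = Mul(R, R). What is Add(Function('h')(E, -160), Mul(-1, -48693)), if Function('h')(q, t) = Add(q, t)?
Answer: 48536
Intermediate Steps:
Function('Y')(R, Z) = Pow(R, 2)
E = 3 (E = Add(Pow(Mul(-1, 0), 2), Mul(-1, -3)) = Add(Pow(0, 2), 3) = Add(0, 3) = 3)
Add(Function('h')(E, -160), Mul(-1, -48693)) = Add(Add(3, -160), Mul(-1, -48693)) = Add(-157, 48693) = 48536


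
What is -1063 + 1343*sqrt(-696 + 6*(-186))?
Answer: -1063 + 2686*I*sqrt(453) ≈ -1063.0 + 57168.0*I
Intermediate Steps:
-1063 + 1343*sqrt(-696 + 6*(-186)) = -1063 + 1343*sqrt(-696 - 1116) = -1063 + 1343*sqrt(-1812) = -1063 + 1343*(2*I*sqrt(453)) = -1063 + 2686*I*sqrt(453)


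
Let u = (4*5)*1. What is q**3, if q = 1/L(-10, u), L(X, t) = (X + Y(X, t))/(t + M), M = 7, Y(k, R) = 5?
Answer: -19683/125 ≈ -157.46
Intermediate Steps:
u = 20 (u = 20*1 = 20)
L(X, t) = (5 + X)/(7 + t) (L(X, t) = (X + 5)/(t + 7) = (5 + X)/(7 + t))
q = -27/5 (q = 1/((5 - 10)/(7 + 20)) = 1/(-5/27) = -27/5 ≈ -5.4000)
q**3 = (-27/5)**3 = -19683/125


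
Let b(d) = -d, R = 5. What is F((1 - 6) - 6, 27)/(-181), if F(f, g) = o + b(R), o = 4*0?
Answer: 5/181 ≈ 0.027624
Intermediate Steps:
o = 0
F(f, g) = -5 (F(f, g) = 0 - 1*5 = 0 - 5 = -5)
F((1 - 6) - 6, 27)/(-181) = -5/(-181) = -5*(-1/181) = 5/181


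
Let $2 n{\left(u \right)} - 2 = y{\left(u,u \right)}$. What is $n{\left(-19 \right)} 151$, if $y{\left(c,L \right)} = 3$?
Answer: $\frac{755}{2} \approx 377.5$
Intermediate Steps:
$n{\left(u \right)} = \frac{5}{2}$ ($n{\left(u \right)} = 1 + \frac{1}{2} \cdot 3 = 1 + \frac{3}{2} = \frac{5}{2}$)
$n{\left(-19 \right)} 151 = \frac{5}{2} \cdot 151 = \frac{755}{2}$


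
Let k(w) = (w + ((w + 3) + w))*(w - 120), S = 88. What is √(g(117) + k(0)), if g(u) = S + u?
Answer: I*√155 ≈ 12.45*I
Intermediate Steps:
k(w) = (-120 + w)*(3 + 3*w) (k(w) = (w + ((3 + w) + w))*(-120 + w) = (w + (3 + 2*w))*(-120 + w) = (3 + 3*w)*(-120 + w) = (-120 + w)*(3 + 3*w))
g(u) = 88 + u
√(g(117) + k(0)) = √((88 + 117) + (-360 - 357*0 + 3*0²)) = √(205 + (-360 + 0 + 3*0)) = √(205 + (-360 + 0 + 0)) = √(205 - 360) = √(-155) = I*√155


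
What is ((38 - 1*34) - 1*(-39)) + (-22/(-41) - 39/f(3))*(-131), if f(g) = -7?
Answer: -217302/287 ≈ -757.15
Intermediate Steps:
((38 - 1*34) - 1*(-39)) + (-22/(-41) - 39/f(3))*(-131) = ((38 - 1*34) - 1*(-39)) + (-22/(-41) - 39/(-7))*(-131) = ((38 - 34) + 39) + (-22*(-1/41) - 39*(-⅐))*(-131) = (4 + 39) + (22/41 + 39/7)*(-131) = 43 + (1753/287)*(-131) = 43 - 229643/287 = -217302/287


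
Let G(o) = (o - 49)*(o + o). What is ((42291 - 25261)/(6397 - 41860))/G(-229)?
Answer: -8515/2257645506 ≈ -3.7716e-6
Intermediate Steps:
G(o) = 2*o*(-49 + o) (G(o) = (-49 + o)*(2*o) = 2*o*(-49 + o))
((42291 - 25261)/(6397 - 41860))/G(-229) = ((42291 - 25261)/(6397 - 41860))/((2*(-229)*(-49 - 229))) = (17030/(-35463))/((2*(-229)*(-278))) = (17030*(-1/35463))/127324 = -17030/35463*1/127324 = -8515/2257645506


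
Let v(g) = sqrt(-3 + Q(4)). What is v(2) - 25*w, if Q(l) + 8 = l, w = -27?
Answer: 675 + I*sqrt(7) ≈ 675.0 + 2.6458*I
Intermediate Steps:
Q(l) = -8 + l
v(g) = I*sqrt(7) (v(g) = sqrt(-3 + (-8 + 4)) = sqrt(-3 - 4) = sqrt(-7) = I*sqrt(7))
v(2) - 25*w = I*sqrt(7) - 25*(-27) = I*sqrt(7) + 675 = 675 + I*sqrt(7)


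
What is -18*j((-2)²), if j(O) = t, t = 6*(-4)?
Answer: 432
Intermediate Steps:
t = -24
j(O) = -24
-18*j((-2)²) = -18*(-24) = 432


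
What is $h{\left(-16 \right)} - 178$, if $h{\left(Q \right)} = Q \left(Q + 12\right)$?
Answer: $-114$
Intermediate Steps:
$h{\left(Q \right)} = Q \left(12 + Q\right)$
$h{\left(-16 \right)} - 178 = - 16 \left(12 - 16\right) - 178 = \left(-16\right) \left(-4\right) - 178 = 64 - 178 = -114$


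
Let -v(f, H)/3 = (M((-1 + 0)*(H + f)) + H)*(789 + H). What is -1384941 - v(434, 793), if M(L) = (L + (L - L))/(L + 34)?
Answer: 2843537283/1193 ≈ 2.3835e+6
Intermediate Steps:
M(L) = L/(34 + L) (M(L) = (L + 0)/(34 + L) = L/(34 + L))
v(f, H) = -3*(789 + H)*(H + (-H - f)/(34 - H - f)) (v(f, H) = -3*(((-1 + 0)*(H + f))/(34 + (-1 + 0)*(H + f)) + H)*(789 + H) = -3*((-(H + f))/(34 - (H + f)) + H)*(789 + H) = -3*((-H - f)/(34 + (-H - f)) + H)*(789 + H) = -3*((-H - f)/(34 - H - f) + H)*(789 + H) = -3*(H + (-H - f)/(34 - H - f))*(789 + H) = -3*(789 + H)*(H + (-H - f)/(34 - H - f)))
-1384941 - v(434, 793) = -1384941 - 3*(-789*793 - 789*434 - 1*793*(793 + 434) + 793*(-789 - 1*793)*(-34 + 793 + 434))/(-34 + 793 + 434) = -1384941 - 3*(-625677 - 342426 - 1*793*1227 + 793*(-789 - 793)*1193)/1193 = -1384941 - 3*(-625677 - 342426 - 973011 + 793*(-1582)*1193)/1193 = -1384941 - 3*(-625677 - 342426 - 973011 - 1496649518)/1193 = -1384941 - 3*(-1498590632)/1193 = -1384941 - 1*(-4495771896/1193) = -1384941 + 4495771896/1193 = 2843537283/1193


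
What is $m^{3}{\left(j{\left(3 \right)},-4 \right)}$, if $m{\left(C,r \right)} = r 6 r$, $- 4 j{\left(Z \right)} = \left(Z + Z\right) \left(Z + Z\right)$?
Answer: $884736$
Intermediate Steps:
$j{\left(Z \right)} = - Z^{2}$ ($j{\left(Z \right)} = - \frac{\left(Z + Z\right) \left(Z + Z\right)}{4} = - \frac{2 Z 2 Z}{4} = - \frac{4 Z^{2}}{4} = - Z^{2}$)
$m{\left(C,r \right)} = 6 r^{2}$ ($m{\left(C,r \right)} = 6 r r = 6 r^{2}$)
$m^{3}{\left(j{\left(3 \right)},-4 \right)} = \left(6 \left(-4\right)^{2}\right)^{3} = \left(6 \cdot 16\right)^{3} = 96^{3} = 884736$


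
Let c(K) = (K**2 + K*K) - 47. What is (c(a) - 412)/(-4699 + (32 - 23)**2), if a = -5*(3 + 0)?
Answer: 9/4618 ≈ 0.0019489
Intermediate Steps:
a = -15 (a = -5*3 = -15)
c(K) = -47 + 2*K**2 (c(K) = (K**2 + K**2) - 47 = 2*K**2 - 47 = -47 + 2*K**2)
(c(a) - 412)/(-4699 + (32 - 23)**2) = ((-47 + 2*(-15)**2) - 412)/(-4699 + (32 - 23)**2) = ((-47 + 2*225) - 412)/(-4699 + 9**2) = ((-47 + 450) - 412)/(-4699 + 81) = (403 - 412)/(-4618) = -9*(-1/4618) = 9/4618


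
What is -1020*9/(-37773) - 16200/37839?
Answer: -3266180/17645587 ≈ -0.18510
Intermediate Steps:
-1020*9/(-37773) - 16200/37839 = -9180*(-1/37773) - 16200*1/37839 = 340/1399 - 5400/12613 = -3266180/17645587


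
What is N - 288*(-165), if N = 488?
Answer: 48008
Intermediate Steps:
N - 288*(-165) = 488 - 288*(-165) = 488 + 47520 = 48008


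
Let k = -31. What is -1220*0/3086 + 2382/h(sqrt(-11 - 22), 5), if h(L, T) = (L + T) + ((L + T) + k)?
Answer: -16674/191 - 1588*I*sqrt(33)/191 ≈ -87.298 - 47.761*I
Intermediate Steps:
h(L, T) = -31 + 2*L + 2*T (h(L, T) = (L + T) + ((L + T) - 31) = (L + T) + (-31 + L + T) = -31 + 2*L + 2*T)
-1220*0/3086 + 2382/h(sqrt(-11 - 22), 5) = -1220*0/3086 + 2382/(-31 + 2*sqrt(-11 - 22) + 2*5) = 0*(1/3086) + 2382/(-31 + 2*sqrt(-33) + 10) = 0 + 2382/(-31 + 2*(I*sqrt(33)) + 10) = 0 + 2382/(-31 + 2*I*sqrt(33) + 10) = 0 + 2382/(-21 + 2*I*sqrt(33)) = 2382/(-21 + 2*I*sqrt(33))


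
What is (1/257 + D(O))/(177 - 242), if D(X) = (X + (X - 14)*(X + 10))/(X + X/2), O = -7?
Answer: -5143/50115 ≈ -0.10262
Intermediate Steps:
D(X) = 2*(X + (-14 + X)*(10 + X))/(3*X) (D(X) = (X + (-14 + X)*(10 + X))/(X + X*(1/2)) = (X + (-14 + X)*(10 + X))/(X + X/2) = (X + (-14 + X)*(10 + X))/((3*X/2)) = (X + (-14 + X)*(10 + X))*(2/(3*X)) = 2*(X + (-14 + X)*(10 + X))/(3*X))
(1/257 + D(O))/(177 - 242) = (1/257 + (2/3)*(-140 - 7*(-3 - 7))/(-7))/(177 - 242) = (1/257 + (2/3)*(-1/7)*(-140 - 7*(-10)))/(-65) = (1/257 + (2/3)*(-1/7)*(-140 + 70))*(-1/65) = (1/257 + (2/3)*(-1/7)*(-70))*(-1/65) = (1/257 + 20/3)*(-1/65) = (5143/771)*(-1/65) = -5143/50115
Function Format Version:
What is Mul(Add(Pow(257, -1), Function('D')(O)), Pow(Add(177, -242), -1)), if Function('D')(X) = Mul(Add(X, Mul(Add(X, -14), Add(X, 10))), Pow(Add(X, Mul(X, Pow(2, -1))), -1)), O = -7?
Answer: Rational(-5143, 50115) ≈ -0.10262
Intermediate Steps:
Function('D')(X) = Mul(Rational(2, 3), Pow(X, -1), Add(X, Mul(Add(-14, X), Add(10, X)))) (Function('D')(X) = Mul(Add(X, Mul(Add(-14, X), Add(10, X))), Pow(Add(X, Mul(X, Rational(1, 2))), -1)) = Mul(Add(X, Mul(Add(-14, X), Add(10, X))), Pow(Add(X, Mul(Rational(1, 2), X)), -1)) = Mul(Add(X, Mul(Add(-14, X), Add(10, X))), Pow(Mul(Rational(3, 2), X), -1)) = Mul(Add(X, Mul(Add(-14, X), Add(10, X))), Mul(Rational(2, 3), Pow(X, -1))) = Mul(Rational(2, 3), Pow(X, -1), Add(X, Mul(Add(-14, X), Add(10, X)))))
Mul(Add(Pow(257, -1), Function('D')(O)), Pow(Add(177, -242), -1)) = Mul(Add(Pow(257, -1), Mul(Rational(2, 3), Pow(-7, -1), Add(-140, Mul(-7, Add(-3, -7))))), Pow(Add(177, -242), -1)) = Mul(Add(Rational(1, 257), Mul(Rational(2, 3), Rational(-1, 7), Add(-140, Mul(-7, -10)))), Pow(-65, -1)) = Mul(Add(Rational(1, 257), Mul(Rational(2, 3), Rational(-1, 7), Add(-140, 70))), Rational(-1, 65)) = Mul(Add(Rational(1, 257), Mul(Rational(2, 3), Rational(-1, 7), -70)), Rational(-1, 65)) = Mul(Add(Rational(1, 257), Rational(20, 3)), Rational(-1, 65)) = Mul(Rational(5143, 771), Rational(-1, 65)) = Rational(-5143, 50115)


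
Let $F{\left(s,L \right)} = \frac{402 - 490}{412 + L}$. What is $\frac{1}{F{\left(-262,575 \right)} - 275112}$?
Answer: $- \frac{987}{271535632} \approx -3.6349 \cdot 10^{-6}$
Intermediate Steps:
$F{\left(s,L \right)} = - \frac{88}{412 + L}$
$\frac{1}{F{\left(-262,575 \right)} - 275112} = \frac{1}{- \frac{88}{412 + 575} - 275112} = \frac{1}{- \frac{88}{987} - 275112} = \frac{1}{- \frac{271535632}{987}} = - \frac{987}{271535632}$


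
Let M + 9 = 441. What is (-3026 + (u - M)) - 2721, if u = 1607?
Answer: -4572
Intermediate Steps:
M = 432 (M = -9 + 441 = 432)
(-3026 + (u - M)) - 2721 = (-3026 + (1607 - 1*432)) - 2721 = (-3026 + (1607 - 432)) - 2721 = (-3026 + 1175) - 2721 = -1851 - 2721 = -4572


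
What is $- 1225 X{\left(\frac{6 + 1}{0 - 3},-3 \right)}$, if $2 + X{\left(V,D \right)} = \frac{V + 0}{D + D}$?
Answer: $\frac{35525}{18} \approx 1973.6$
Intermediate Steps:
$X{\left(V,D \right)} = -2 + \frac{V}{2 D}$ ($X{\left(V,D \right)} = -2 + \frac{V + 0}{D + D} = -2 + \frac{V}{2 D}$)
$- 1225 X{\left(\frac{6 + 1}{0 - 3},-3 \right)} = - 1225 \left(-2 + \frac{\left(6 + 1\right) \frac{1}{0 - 3}}{2 \left(-3\right)}\right) = - 1225 \left(-2 + \frac{1}{2} \frac{7}{-3} \left(- \frac{1}{3}\right)\right) = - 1225 \left(-2 + \frac{1}{2} \cdot 7 \left(- \frac{1}{3}\right) \left(- \frac{1}{3}\right)\right) = - 1225 \left(-2 + \frac{1}{2} \left(- \frac{7}{3}\right) \left(- \frac{1}{3}\right)\right) = - 1225 \left(-2 + \frac{7}{18}\right) = \left(-1225\right) \left(- \frac{29}{18}\right) = \frac{35525}{18}$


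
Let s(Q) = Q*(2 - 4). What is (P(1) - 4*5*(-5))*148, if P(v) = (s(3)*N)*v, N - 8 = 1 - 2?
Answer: 8584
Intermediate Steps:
N = 7 (N = 8 + (1 - 2) = 8 - 1 = 7)
s(Q) = -2*Q (s(Q) = Q*(-2) = -2*Q)
P(v) = -42*v (P(v) = (-2*3*7)*v = (-6*7)*v = -42*v)
(P(1) - 4*5*(-5))*148 = (-42*1 - 4*5*(-5))*148 = (-42 - 20*(-5))*148 = (-42 + 100)*148 = 58*148 = 8584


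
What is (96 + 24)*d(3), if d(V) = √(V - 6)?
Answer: 120*I*√3 ≈ 207.85*I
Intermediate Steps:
d(V) = √(-6 + V)
(96 + 24)*d(3) = (96 + 24)*√(-6 + 3) = 120*√(-3) = 120*(I*√3) = 120*I*√3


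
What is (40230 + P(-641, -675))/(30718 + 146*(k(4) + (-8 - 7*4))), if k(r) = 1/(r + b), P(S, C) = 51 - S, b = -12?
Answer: 163688/101775 ≈ 1.6083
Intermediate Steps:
k(r) = 1/(-12 + r) (k(r) = 1/(r - 12) = 1/(-12 + r))
(40230 + P(-641, -675))/(30718 + 146*(k(4) + (-8 - 7*4))) = (40230 + (51 - 1*(-641)))/(30718 + 146*(1/(-12 + 4) + (-8 - 7*4))) = (40230 + (51 + 641))/(30718 + 146*(1/(-8) + (-8 - 28))) = (40230 + 692)/(30718 + 146*(-⅛ - 36)) = 40922/(30718 + 146*(-289/8)) = 40922/(30718 - 21097/4) = 40922/(101775/4) = 40922*(4/101775) = 163688/101775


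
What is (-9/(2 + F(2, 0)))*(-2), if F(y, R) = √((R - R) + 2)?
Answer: 18 - 9*√2 ≈ 5.2721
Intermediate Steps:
F(y, R) = √2 (F(y, R) = √(0 + 2) = √2)
(-9/(2 + F(2, 0)))*(-2) = (-9/(2 + √2))*(-2) = -9/(2 + √2)*(-2) = 18/(2 + √2)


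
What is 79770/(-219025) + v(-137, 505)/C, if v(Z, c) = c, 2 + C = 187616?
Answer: -2971072231/8218431270 ≈ -0.36151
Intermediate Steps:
C = 187614 (C = -2 + 187616 = 187614)
79770/(-219025) + v(-137, 505)/C = 79770/(-219025) + 505/187614 = 79770*(-1/219025) + 505*(1/187614) = -15954/43805 + 505/187614 = -2971072231/8218431270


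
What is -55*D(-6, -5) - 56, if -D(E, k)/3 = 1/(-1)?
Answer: -221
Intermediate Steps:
D(E, k) = 3 (D(E, k) = -3/(-1) = -3*(-1) = 3)
-55*D(-6, -5) - 56 = -55*3 - 56 = -165 - 56 = -221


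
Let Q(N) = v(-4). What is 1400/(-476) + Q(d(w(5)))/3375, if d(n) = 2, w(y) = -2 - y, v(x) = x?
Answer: -168818/57375 ≈ -2.9424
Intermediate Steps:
Q(N) = -4
1400/(-476) + Q(d(w(5)))/3375 = 1400/(-476) - 4/3375 = 1400*(-1/476) - 4*1/3375 = -50/17 - 4/3375 = -168818/57375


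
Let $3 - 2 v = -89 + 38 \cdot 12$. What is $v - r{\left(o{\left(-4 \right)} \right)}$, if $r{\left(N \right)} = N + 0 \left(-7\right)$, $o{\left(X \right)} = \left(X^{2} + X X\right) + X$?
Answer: $-210$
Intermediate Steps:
$o{\left(X \right)} = X + 2 X^{2}$ ($o{\left(X \right)} = \left(X^{2} + X^{2}\right) + X = 2 X^{2} + X = X + 2 X^{2}$)
$v = -182$ ($v = \frac{3}{2} - \frac{-89 + 38 \cdot 12}{2} = \frac{3}{2} - \frac{-89 + 456}{2} = \frac{3}{2} - \frac{367}{2} = -182$)
$r{\left(N \right)} = N$ ($r{\left(N \right)} = N + 0 = N$)
$v - r{\left(o{\left(-4 \right)} \right)} = -182 - - 4 \left(1 + 2 \left(-4\right)\right) = -182 - - 4 \left(1 - 8\right) = -182 - \left(-4\right) \left(-7\right) = -182 - 28 = -210$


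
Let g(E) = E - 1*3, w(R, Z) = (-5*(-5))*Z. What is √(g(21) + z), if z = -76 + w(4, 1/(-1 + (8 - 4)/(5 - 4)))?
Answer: I*√447/3 ≈ 7.0475*I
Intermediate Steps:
w(R, Z) = 25*Z
g(E) = -3 + E (g(E) = E - 3 = -3 + E)
z = -203/3 (z = -76 + 25/(-1 + (8 - 4)/(5 - 4)) = -76 + 25/(-1 + 4/1) = -76 + 25/(-1 + 4*1) = -76 + 25/(-1 + 4) = -76 + 25/3 = -203/3 ≈ -67.667)
√(g(21) + z) = √((-3 + 21) - 203/3) = √(18 - 203/3) = √(-149/3) = I*√447/3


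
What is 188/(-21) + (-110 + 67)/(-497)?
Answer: -13219/1491 ≈ -8.8659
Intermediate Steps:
188/(-21) + (-110 + 67)/(-497) = 188*(-1/21) - 43*(-1/497) = -188/21 + 43/497 = -13219/1491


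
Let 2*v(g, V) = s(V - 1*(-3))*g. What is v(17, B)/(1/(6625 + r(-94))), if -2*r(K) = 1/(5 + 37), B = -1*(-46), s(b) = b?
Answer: 66223381/24 ≈ 2.7593e+6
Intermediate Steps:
B = 46
v(g, V) = g*(3 + V)/2 (v(g, V) = ((V - 1*(-3))*g)/2 = ((V + 3)*g)/2 = ((3 + V)*g)/2 = (g*(3 + V))/2 = g*(3 + V)/2)
r(K) = -1/84 (r(K) = -1/(2*(5 + 37)) = -1/2/42 = -1/2*1/42 = -1/84)
v(17, B)/(1/(6625 + r(-94))) = ((1/2)*17*(3 + 46))/(1/(6625 - 1/84)) = ((1/2)*17*49)/(1/(556499/84)) = 833/(2*(84/556499)) = (833/2)*(556499/84) = 66223381/24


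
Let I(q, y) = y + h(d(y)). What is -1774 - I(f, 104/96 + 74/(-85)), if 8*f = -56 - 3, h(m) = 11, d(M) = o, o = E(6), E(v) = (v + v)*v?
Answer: -1820917/1020 ≈ -1785.2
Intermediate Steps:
E(v) = 2*v² (E(v) = (2*v)*v = 2*v²)
o = 72 (o = 2*6² = 2*36 = 72)
d(M) = 72
f = -59/8 (f = (-56 - 3)/8 = (⅛)*(-59) = -59/8 ≈ -7.3750)
I(q, y) = 11 + y (I(q, y) = y + 11 = 11 + y)
-1774 - I(f, 104/96 + 74/(-85)) = -1774 - (11 + (104/96 + 74/(-85))) = -1774 - (11 + (104*(1/96) + 74*(-1/85))) = -1774 - (11 + (13/12 - 74/85)) = -1774 - (11 + 217/1020) = -1774 - 1*11437/1020 = -1774 - 11437/1020 = -1820917/1020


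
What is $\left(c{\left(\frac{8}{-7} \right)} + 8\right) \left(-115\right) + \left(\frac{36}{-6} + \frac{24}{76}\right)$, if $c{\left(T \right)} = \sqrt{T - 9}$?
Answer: $- \frac{17588}{19} - \frac{115 i \sqrt{497}}{7} \approx -925.68 - 366.25 i$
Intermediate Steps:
$c{\left(T \right)} = \sqrt{-9 + T}$ ($c{\left(T \right)} = \sqrt{T - 9} = \sqrt{-9 + T}$)
$\left(c{\left(\frac{8}{-7} \right)} + 8\right) \left(-115\right) + \left(\frac{36}{-6} + \frac{24}{76}\right) = \left(\sqrt{-9 + \frac{8}{-7}} + 8\right) \left(-115\right) + \left(\frac{36}{-6} + \frac{24}{76}\right) = \left(\sqrt{-9 + 8 \left(- \frac{1}{7}\right)} + 8\right) \left(-115\right) + \left(36 \left(- \frac{1}{6}\right) + 24 \cdot \frac{1}{76}\right) = \left(\sqrt{-9 - \frac{8}{7}} + 8\right) \left(-115\right) + \left(-6 + \frac{6}{19}\right) = \left(\sqrt{- \frac{71}{7}} + 8\right) \left(-115\right) - \frac{108}{19} = \left(\frac{i \sqrt{497}}{7} + 8\right) \left(-115\right) - \frac{108}{19} = \left(8 + \frac{i \sqrt{497}}{7}\right) \left(-115\right) - \frac{108}{19} = \left(-920 - \frac{115 i \sqrt{497}}{7}\right) - \frac{108}{19} = - \frac{17588}{19} - \frac{115 i \sqrt{497}}{7}$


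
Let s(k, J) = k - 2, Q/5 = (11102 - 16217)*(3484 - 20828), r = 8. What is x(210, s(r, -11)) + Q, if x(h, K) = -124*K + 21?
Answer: 443572077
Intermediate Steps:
Q = 443572800 (Q = 5*((11102 - 16217)*(3484 - 20828)) = 5*(-5115*(-17344)) = 5*88714560 = 443572800)
s(k, J) = -2 + k
x(h, K) = 21 - 124*K
x(210, s(r, -11)) + Q = (21 - 124*(-2 + 8)) + 443572800 = (21 - 124*6) + 443572800 = (21 - 744) + 443572800 = -723 + 443572800 = 443572077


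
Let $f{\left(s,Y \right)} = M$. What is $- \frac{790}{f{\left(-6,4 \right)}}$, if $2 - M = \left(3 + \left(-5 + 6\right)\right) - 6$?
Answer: $- \frac{395}{2} \approx -197.5$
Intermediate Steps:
$M = 4$ ($M = 2 - \left(\left(3 + \left(-5 + 6\right)\right) - 6\right) = 2 - \left(\left(3 + 1\right) - 6\right) = 2 - \left(4 - 6\right) = 2 - -2 = 2 + 2 = 4$)
$f{\left(s,Y \right)} = 4$
$- \frac{790}{f{\left(-6,4 \right)}} = - \frac{790}{4} = \left(-790\right) \frac{1}{4} = - \frac{395}{2}$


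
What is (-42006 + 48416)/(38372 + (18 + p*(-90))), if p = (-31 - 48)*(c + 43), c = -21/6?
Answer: 1282/63847 ≈ 0.020079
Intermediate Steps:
c = -7/2 (c = -21*⅙ = -7/2 ≈ -3.5000)
p = -6241/2 (p = (-31 - 48)*(-7/2 + 43) = -79*79/2 = -6241/2 ≈ -3120.5)
(-42006 + 48416)/(38372 + (18 + p*(-90))) = (-42006 + 48416)/(38372 + (18 - 6241/2*(-90))) = 6410/(38372 + (18 + 280845)) = 6410/(38372 + 280863) = 6410/319235 = 6410*(1/319235) = 1282/63847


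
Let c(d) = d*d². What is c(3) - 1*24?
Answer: 3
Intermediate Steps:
c(d) = d³
c(3) - 1*24 = 3³ - 1*24 = 27 - 24 = 3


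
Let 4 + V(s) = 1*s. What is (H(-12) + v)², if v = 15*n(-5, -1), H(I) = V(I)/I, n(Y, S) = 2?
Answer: 8836/9 ≈ 981.78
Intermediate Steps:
V(s) = -4 + s (V(s) = -4 + 1*s = -4 + s)
H(I) = (-4 + I)/I
v = 30 (v = 15*2 = 30)
(H(-12) + v)² = ((-4 - 12)/(-12) + 30)² = (-1/12*(-16) + 30)² = (4/3 + 30)² = (94/3)² = 8836/9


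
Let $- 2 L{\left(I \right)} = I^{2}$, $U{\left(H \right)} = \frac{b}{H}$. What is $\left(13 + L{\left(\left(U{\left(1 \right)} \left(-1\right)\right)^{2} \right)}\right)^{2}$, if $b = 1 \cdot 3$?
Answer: $\frac{3025}{4} \approx 756.25$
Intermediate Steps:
$b = 3$
$U{\left(H \right)} = \frac{3}{H}$
$L{\left(I \right)} = - \frac{I^{2}}{2}$
$\left(13 + L{\left(\left(U{\left(1 \right)} \left(-1\right)\right)^{2} \right)}\right)^{2} = \left(13 - \frac{\left(\left(\frac{3}{1} \left(-1\right)\right)^{2}\right)^{2}}{2}\right)^{2} = \left(13 - \frac{\left(\left(3 \cdot 1 \left(-1\right)\right)^{2}\right)^{2}}{2}\right)^{2} = \left(13 - \frac{\left(\left(3 \left(-1\right)\right)^{2}\right)^{2}}{2}\right)^{2} = \left(13 - \frac{\left(\left(-3\right)^{2}\right)^{2}}{2}\right)^{2} = \left(13 - \frac{9^{2}}{2}\right)^{2} = \left(13 - \frac{81}{2}\right)^{2} = \left(- \frac{55}{2}\right)^{2} = \frac{3025}{4}$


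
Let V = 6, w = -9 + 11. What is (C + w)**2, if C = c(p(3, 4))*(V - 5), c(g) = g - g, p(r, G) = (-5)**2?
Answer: 4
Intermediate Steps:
p(r, G) = 25
c(g) = 0
w = 2
C = 0 (C = 0*(6 - 5) = 0*1 = 0)
(C + w)**2 = (0 + 2)**2 = 2**2 = 4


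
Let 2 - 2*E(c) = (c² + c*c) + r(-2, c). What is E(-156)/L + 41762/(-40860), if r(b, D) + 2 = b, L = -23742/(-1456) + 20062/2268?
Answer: -29345330194523/30301020090 ≈ -968.46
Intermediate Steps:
L = 1483163/58968 (L = -23742*(-1/1456) + 20062*(1/2268) = 11871/728 + 1433/162 = 1483163/58968 ≈ 25.152)
r(b, D) = -2 + b
E(c) = 3 - c² (E(c) = 1 - ((c² + c*c) + (-2 - 2))/2 = 1 - ((c² + c²) - 4)/2 = 1 - (2*c² - 4)/2 = 1 - (-4 + 2*c²)/2 = 1 + (2 - c²) = 3 - c²)
E(-156)/L + 41762/(-40860) = (3 - 1*(-156)²)/(1483163/58968) + 41762/(-40860) = (3 - 1*24336)*(58968/1483163) + 41762*(-1/40860) = (3 - 24336)*(58968/1483163) - 20881/20430 = -24333*58968/1483163 - 20881/20430 = -1434868344/1483163 - 20881/20430 = -29345330194523/30301020090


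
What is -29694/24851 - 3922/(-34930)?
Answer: -469872899/434022715 ≈ -1.0826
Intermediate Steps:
-29694/24851 - 3922/(-34930) = -29694*1/24851 - 3922*(-1/34930) = -29694/24851 + 1961/17465 = -469872899/434022715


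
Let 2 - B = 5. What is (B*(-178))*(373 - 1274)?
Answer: -481134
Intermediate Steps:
B = -3 (B = 2 - 1*5 = 2 - 5 = -3)
(B*(-178))*(373 - 1274) = (-3*(-178))*(373 - 1274) = 534*(-901) = -481134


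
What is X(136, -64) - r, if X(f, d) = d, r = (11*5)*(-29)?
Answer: 1531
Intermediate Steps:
r = -1595 (r = 55*(-29) = -1595)
X(136, -64) - r = -64 - 1*(-1595) = -64 + 1595 = 1531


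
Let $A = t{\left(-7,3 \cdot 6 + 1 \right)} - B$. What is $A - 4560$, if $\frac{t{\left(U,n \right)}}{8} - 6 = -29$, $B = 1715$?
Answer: $-6459$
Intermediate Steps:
$t{\left(U,n \right)} = -184$ ($t{\left(U,n \right)} = 48 + 8 \left(-29\right) = 48 - 232 = -184$)
$A = -1899$ ($A = -184 - 1715 = -1899$)
$A - 4560 = -1899 - 4560 = -6459$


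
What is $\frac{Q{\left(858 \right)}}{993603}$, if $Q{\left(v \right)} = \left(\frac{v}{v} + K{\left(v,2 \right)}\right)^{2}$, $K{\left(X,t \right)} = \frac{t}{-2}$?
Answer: $0$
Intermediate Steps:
$K{\left(X,t \right)} = - \frac{t}{2}$ ($K{\left(X,t \right)} = t \left(- \frac{1}{2}\right) = - \frac{t}{2}$)
$Q{\left(v \right)} = 0$ ($Q{\left(v \right)} = \left(\frac{v}{v} - 1\right)^{2} = \left(1 - 1\right)^{2} = 0^{2} = 0$)
$\frac{Q{\left(858 \right)}}{993603} = \frac{0}{993603} = 0 \cdot \frac{1}{993603} = 0$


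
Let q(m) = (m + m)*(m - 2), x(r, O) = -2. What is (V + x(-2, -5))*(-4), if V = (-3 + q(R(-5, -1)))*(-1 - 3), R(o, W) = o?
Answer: 1080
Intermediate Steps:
q(m) = 2*m*(-2 + m) (q(m) = (2*m)*(-2 + m) = 2*m*(-2 + m))
V = -268 (V = (-3 + 2*(-5)*(-2 - 5))*(-1 - 3) = (-3 + 2*(-5)*(-7))*(-4) = (-3 + 70)*(-4) = 67*(-4) = -268)
(V + x(-2, -5))*(-4) = (-268 - 2)*(-4) = -270*(-4) = 1080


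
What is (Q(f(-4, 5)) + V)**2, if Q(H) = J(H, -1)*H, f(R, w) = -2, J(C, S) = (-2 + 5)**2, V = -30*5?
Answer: 28224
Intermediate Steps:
V = -150
J(C, S) = 9 (J(C, S) = 3**2 = 9)
Q(H) = 9*H
(Q(f(-4, 5)) + V)**2 = (9*(-2) - 150)**2 = (-18 - 150)**2 = (-168)**2 = 28224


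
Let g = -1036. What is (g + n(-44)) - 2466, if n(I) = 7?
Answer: -3495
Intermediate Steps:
(g + n(-44)) - 2466 = (-1036 + 7) - 2466 = -1029 - 2466 = -3495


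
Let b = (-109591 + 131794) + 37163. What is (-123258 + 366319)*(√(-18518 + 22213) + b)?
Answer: 14429559326 + 243061*√3695 ≈ 1.4444e+10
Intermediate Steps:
b = 59366 (b = 22203 + 37163 = 59366)
(-123258 + 366319)*(√(-18518 + 22213) + b) = (-123258 + 366319)*(√(-18518 + 22213) + 59366) = 243061*(√3695 + 59366) = 243061*(59366 + √3695) = 14429559326 + 243061*√3695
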